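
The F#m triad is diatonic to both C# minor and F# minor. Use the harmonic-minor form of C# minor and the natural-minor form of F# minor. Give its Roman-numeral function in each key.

The scale of C# minor (harmonic minor) is C# D# E F# G# A B#; F# is degree 4, and the triad built there (F#-A-C#) is minor, so it is iv.
The scale of F# minor (natural minor) is F# G# A B C# D E; F# is degree 1, and the triad built there (F#-A-C#) is minor, so it is i.

iv in C# minor; i in F# minor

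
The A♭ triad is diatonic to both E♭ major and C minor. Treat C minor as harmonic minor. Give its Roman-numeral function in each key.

The scale of E♭ major is E♭ F G A♭ B♭ C D; A♭ is degree 4, and the triad built there (A♭-C-E♭) is major, so it is IV.
The scale of C minor (harmonic minor) is C D E♭ F G A♭ B; A♭ is degree 6, and the triad built there (A♭-C-E♭) is major, so it is VI.

IV in E♭ major; VI in C minor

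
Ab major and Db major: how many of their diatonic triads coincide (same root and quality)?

4

Diatonic triads of Ab major: Ab (I), Bbm (ii), Cm (iii), Db (IV), Eb (V), Fm (vi), Gdim (vii°).
Diatonic triads of Db major: Db (I), Ebm (ii), Fm (iii), Gb (IV), Ab (V), Bbm (vi), Cdim (vii°).
Matching root and quality in both lists: Ab, Bbm, Db, Fm.
That gives 4 common triads.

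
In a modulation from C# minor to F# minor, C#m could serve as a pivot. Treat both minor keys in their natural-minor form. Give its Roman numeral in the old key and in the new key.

i in C# minor; v in F# minor

The scale of C# minor (natural minor) is C# D# E F# G# A B; C# is degree 1, and the triad built there (C#-E-G#) is minor, so it is i.
The scale of F# minor (natural minor) is F# G# A B C# D E; C# is degree 5, and the triad built there (C#-E-G#) is minor, so it is v.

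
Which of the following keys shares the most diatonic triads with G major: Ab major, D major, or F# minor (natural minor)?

D major

Triads of G major: G major (I), A minor (ii), B minor (iii), C major (IV), D major (V), E minor (vi), F# diminished (vii°).
Ab major shares 0: none.
D major shares 4: G, Bm, D, Em.
F# minor (natural minor) shares 2: Bm, D.
The most common triads (4) are shared with D major.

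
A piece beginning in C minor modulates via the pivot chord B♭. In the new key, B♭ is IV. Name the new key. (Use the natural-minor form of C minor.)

F major

The numeral IV denotes a major triad on scale degree 4. With B♭ on degree 4, the tonic of the new key is F.
Degree 4 carries a major triad in major keys, so the destination is F major.
Check: the diatonic triads of F major are F (I), Gm (ii), Am (iii), B♭ (IV), C (V), Dm (vi), Edim (vii°) — B♭ is indeed IV.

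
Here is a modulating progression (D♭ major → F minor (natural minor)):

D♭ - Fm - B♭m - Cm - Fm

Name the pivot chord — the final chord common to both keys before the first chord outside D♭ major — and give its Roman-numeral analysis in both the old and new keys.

B♭m — vi in D♭ major, iv in F minor

Chords diatonic to D♭ major: D♭, E♭m, Fm, G♭, A♭, B♭m, Cdim.
Reading the progression, the first chord not in that set is Cm, so the modulation leaves D♭ major there.
The chord immediately before Cm is B♭m, which is diatonic to both keys: vi in D♭ major and iv in F minor.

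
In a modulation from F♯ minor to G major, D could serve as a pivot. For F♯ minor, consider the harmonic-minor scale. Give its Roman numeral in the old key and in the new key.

The scale of F♯ minor (harmonic minor) is F♯ G♯ A B C♯ D E♯; D is degree 6, and the triad built there (D-F♯-A) is major, so it is VI.
The scale of G major is G A B C D E F♯; D is degree 5, and the triad built there (D-F♯-A) is major, so it is V.

VI in F♯ minor; V in G major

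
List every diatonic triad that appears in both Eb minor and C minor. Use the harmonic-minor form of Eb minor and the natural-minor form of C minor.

Triads in Eb minor (harmonic minor): Ebm (i), Fdim (ii°), Gbaug (III+), Abm (iv), Bb (V), Cb (VI), Ddim (vii°).
Triads in C minor (natural minor): Cm (i), Ddim (ii°), Eb (III), Fm (iv), Gm (v), Ab (VI), Bb (VII).
Shared triads with their functions: Bb (V in Eb minor, VII in C minor); Ddim (vii° in Eb minor, ii° in C minor).

Bb, Ddim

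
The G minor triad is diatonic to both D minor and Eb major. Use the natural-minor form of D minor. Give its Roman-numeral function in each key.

iv in D minor; iii in Eb major

The scale of D minor (natural minor) is D E F G A Bb C; G is degree 4, and the triad built there (G-Bb-D) is minor, so it is iv.
The scale of Eb major is Eb F G Ab Bb C D; G is degree 3, and the triad built there (G-Bb-D) is minor, so it is iii.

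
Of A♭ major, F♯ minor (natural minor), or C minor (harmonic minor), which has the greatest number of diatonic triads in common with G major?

F♯ minor

Triads of G major: G major (I), A minor (ii), B minor (iii), C major (IV), D major (V), E minor (vi), F♯ diminished (vii°).
A♭ major shares 0: none.
F♯ minor (natural minor) shares 2: Bm, D.
C minor (harmonic minor) shares 1: G.
The most common triads (2) are shared with F♯ minor.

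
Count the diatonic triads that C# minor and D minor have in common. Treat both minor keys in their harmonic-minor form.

1

Diatonic triads of C# minor (harmonic minor): C# minor (i), D# diminished (ii°), E augmented (III+), F# minor (iv), G# major (V), A major (VI), B# diminished (vii°).
Diatonic triads of D minor (harmonic minor): D minor (i), E diminished (ii°), F augmented (III+), G minor (iv), A major (V), Bb major (VI), C# diminished (vii°).
Matching root and quality in both lists: A major.
That gives 1 common triad.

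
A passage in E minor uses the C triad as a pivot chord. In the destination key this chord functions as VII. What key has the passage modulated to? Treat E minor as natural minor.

D minor

The numeral VII denotes a major triad on scale degree 7. With C on degree 7, the tonic of the new key is D.
Degree 7 carries a major triad in natural-minor keys, so the destination is D minor.
Check: the diatonic triads of D minor (natural minor) are Dm (i), Edim (ii°), F (III), Gm (iv), Am (v), Bb (VI), C (VII) — C is indeed VII.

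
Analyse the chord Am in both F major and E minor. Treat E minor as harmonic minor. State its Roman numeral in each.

The scale of F major is F G A Bb C D E; A is degree 3, and the triad built there (A-C-E) is minor, so it is iii.
The scale of E minor (harmonic minor) is E F# G A B C D#; A is degree 4, and the triad built there (A-C-E) is minor, so it is iv.

iii in F major; iv in E minor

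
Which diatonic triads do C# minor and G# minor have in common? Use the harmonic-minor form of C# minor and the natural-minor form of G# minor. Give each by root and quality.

Triads in C# minor (harmonic minor): C#m (i), D#dim (ii°), Eaug (III+), F#m (iv), G# (V), A (VI), B#dim (vii°).
Triads in G# minor (natural minor): G#m (i), A#dim (ii°), B (III), C#m (iv), D#m (v), E (VI), F# (VII).
Shared triads with their functions: C#m (i in C# minor, iv in G# minor).

C#m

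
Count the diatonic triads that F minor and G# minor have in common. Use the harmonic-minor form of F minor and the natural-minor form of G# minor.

0

Diatonic triads of F minor (harmonic minor): F minor (i), G diminished (ii°), Ab augmented (III+), Bb minor (iv), C major (V), Db major (VI), E diminished (vii°).
Diatonic triads of G# minor (natural minor): G# minor (i), A# diminished (ii°), B major (III), C# minor (iv), D# minor (v), E major (VI), F# major (VII).
No triad has the same root and quality in both keys.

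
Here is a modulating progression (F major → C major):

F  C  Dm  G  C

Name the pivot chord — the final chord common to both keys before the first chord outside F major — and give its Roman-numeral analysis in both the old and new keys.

Chords diatonic to F major: F, Gm, Am, Bb, C, Dm, Edim.
Reading the progression, the first chord not in that set is G, so the modulation leaves F major there.
The chord immediately before G is Dm, which is diatonic to both keys: vi in F major and ii in C major.

Dm — vi in F major, ii in C major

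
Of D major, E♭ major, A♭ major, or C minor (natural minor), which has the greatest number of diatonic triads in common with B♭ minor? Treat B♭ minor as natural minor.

Triads of B♭ minor (natural minor): B♭ minor (i), C diminished (ii°), D♭ major (III), E♭ minor (iv), F minor (v), G♭ major (VI), A♭ major (VII).
D major shares 0: none.
E♭ major shares 2: Fm, A♭.
A♭ major shares 4: B♭m, D♭, Fm, A♭.
C minor (natural minor) shares 2: Fm, A♭.
The most common triads (4) are shared with A♭ major.

A♭ major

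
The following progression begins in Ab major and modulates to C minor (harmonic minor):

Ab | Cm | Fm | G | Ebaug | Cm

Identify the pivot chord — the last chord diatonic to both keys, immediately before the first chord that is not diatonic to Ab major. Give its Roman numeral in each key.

Chords diatonic to Ab major: Ab, Bbm, Cm, Db, Eb, Fm, Gdim.
Reading the progression, the first chord not in that set is G, so the modulation leaves Ab major there.
The chord immediately before G is Fm, which is diatonic to both keys: vi in Ab major and iv in C minor.

Fm — vi in Ab major, iv in C minor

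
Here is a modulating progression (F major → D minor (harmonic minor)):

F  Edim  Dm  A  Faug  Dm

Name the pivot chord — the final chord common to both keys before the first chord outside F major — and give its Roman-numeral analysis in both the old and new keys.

Dm — vi in F major, i in D minor

Chords diatonic to F major: F, Gm, Am, Bb, C, Dm, Edim.
Reading the progression, the first chord not in that set is A, so the modulation leaves F major there.
The chord immediately before A is Dm, which is diatonic to both keys: vi in F major and i in D minor.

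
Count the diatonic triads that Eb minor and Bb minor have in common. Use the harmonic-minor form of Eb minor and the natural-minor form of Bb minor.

Diatonic triads of Eb minor (harmonic minor): Ebm (i), Fdim (ii°), Gbaug (III+), Abm (iv), Bb (V), Cb (VI), Ddim (vii°).
Diatonic triads of Bb minor (natural minor): Bbm (i), Cdim (ii°), Db (III), Ebm (iv), Fm (v), Gb (VI), Ab (VII).
Matching root and quality in both lists: Ebm.
That gives 1 common triad.

1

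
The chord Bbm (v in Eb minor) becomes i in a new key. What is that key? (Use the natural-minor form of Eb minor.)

Bb minor

The numeral i denotes a minor triad on scale degree 1. With Bb on degree 1, the tonic of the new key is Bb.
Degree 1 carries a minor triad in minor keys, so the destination is Bb minor.
Check: the diatonic triads of Bb minor (natural minor) are Bbm (i), Cdim (ii°), Db (III), Ebm (iv), Fm (v), Gb (VI), Ab (VII) — Bbm is indeed i.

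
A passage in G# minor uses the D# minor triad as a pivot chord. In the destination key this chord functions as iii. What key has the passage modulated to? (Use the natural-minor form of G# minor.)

The numeral iii denotes a minor triad on scale degree 3. With D# on degree 3, the tonic of the new key is B.
Degree 3 carries a minor triad in major keys, so the destination is B major.
Check: the diatonic triads of B major are B (I), C#m (ii), D#m (iii), E (IV), F# (V), G#m (vi), A#dim (vii°) — D# minor is indeed iii.

B major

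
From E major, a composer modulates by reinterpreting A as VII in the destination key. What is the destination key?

B minor

The numeral VII denotes a major triad on scale degree 7. With A on degree 7, the tonic of the new key is B.
Degree 7 carries a major triad in natural-minor keys, so the destination is B minor.
Check: the diatonic triads of B minor (natural minor) are Bm (i), C#dim (ii°), D (III), Em (iv), F#m (v), G (VI), A (VII) — A is indeed VII.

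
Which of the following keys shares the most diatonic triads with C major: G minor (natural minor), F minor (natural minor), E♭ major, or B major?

Triads of C major: C major (I), D minor (ii), E minor (iii), F major (IV), G major (V), A minor (vi), B diminished (vii°).
G minor (natural minor) shares 2: Dm, F.
F minor (natural minor) shares 0: none.
E♭ major shares 0: none.
B major shares 0: none.
The most common triads (2) are shared with G minor.

G minor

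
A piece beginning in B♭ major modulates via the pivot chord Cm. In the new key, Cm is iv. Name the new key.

The numeral iv denotes a minor triad on scale degree 4. With C on degree 4, the tonic of the new key is G.
Degree 4 carries a minor triad in minor keys, so the destination is G minor.
Check: the diatonic triads of G minor (natural minor) are Gm (i), Adim (ii°), B♭ (III), Cm (iv), Dm (v), E♭ (VI), F (VII) — Cm is indeed iv.

G minor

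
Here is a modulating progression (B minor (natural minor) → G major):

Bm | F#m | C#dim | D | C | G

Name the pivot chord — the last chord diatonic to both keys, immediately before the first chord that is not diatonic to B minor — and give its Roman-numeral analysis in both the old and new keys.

D — III in B minor, V in G major

Chords diatonic to B minor: Bm, C#dim, D, Em, F#m, G, A.
Reading the progression, the first chord not in that set is C, so the modulation leaves B minor there.
The chord immediately before C is D, which is diatonic to both keys: III in B minor and V in G major.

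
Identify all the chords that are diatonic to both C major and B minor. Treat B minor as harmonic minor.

Triads in C major: C (I), Dm (ii), Em (iii), F (IV), G (V), Am (vi), Bdim (vii°).
Triads in B minor (harmonic minor): Bm (i), C#dim (ii°), Daug (III+), Em (iv), F# (V), G (VI), A#dim (vii°).
Shared triads with their functions: Em (iii in C major, iv in B minor); G (V in C major, VI in B minor).

Em, G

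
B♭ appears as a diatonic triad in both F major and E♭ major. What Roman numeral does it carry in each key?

IV in F major; V in E♭ major

The scale of F major is F G A B♭ C D E; B♭ is degree 4, and the triad built there (B♭-D-F) is major, so it is IV.
The scale of E♭ major is E♭ F G A♭ B♭ C D; B♭ is degree 5, and the triad built there (B♭-D-F) is major, so it is V.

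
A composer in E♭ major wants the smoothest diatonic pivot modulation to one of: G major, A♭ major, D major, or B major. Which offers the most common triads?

Triads of E♭ major: E♭ major (I), F minor (ii), G minor (iii), A♭ major (IV), B♭ major (V), C minor (vi), D diminished (vii°).
G major shares 0: none.
A♭ major shares 4: E♭, Fm, A♭, Cm.
D major shares 0: none.
B major shares 0: none.
The most common triads (4) are shared with A♭ major.

A♭ major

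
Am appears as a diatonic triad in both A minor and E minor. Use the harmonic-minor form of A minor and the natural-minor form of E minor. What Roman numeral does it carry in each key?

i in A minor; iv in E minor

The scale of A minor (harmonic minor) is A B C D E F G♯; A is degree 1, and the triad built there (A-C-E) is minor, so it is i.
The scale of E minor (natural minor) is E F♯ G A B C D; A is degree 4, and the triad built there (A-C-E) is minor, so it is iv.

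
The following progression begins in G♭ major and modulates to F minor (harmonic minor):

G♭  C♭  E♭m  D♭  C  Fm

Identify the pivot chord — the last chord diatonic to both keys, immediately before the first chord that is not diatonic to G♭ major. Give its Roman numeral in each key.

Chords diatonic to G♭ major: G♭, A♭m, B♭m, C♭, D♭, E♭m, Fdim.
Reading the progression, the first chord not in that set is C, so the modulation leaves G♭ major there.
The chord immediately before C is D♭, which is diatonic to both keys: V in G♭ major and VI in F minor.

D♭ — V in G♭ major, VI in F minor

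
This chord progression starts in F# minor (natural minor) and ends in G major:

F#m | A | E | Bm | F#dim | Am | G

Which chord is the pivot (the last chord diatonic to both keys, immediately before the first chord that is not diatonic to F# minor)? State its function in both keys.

Chords diatonic to F# minor: F#m, G#dim, A, Bm, C#m, D, E.
Reading the progression, the first chord not in that set is F#dim, so the modulation leaves F# minor there.
The chord immediately before F#dim is Bm, which is diatonic to both keys: iv in F# minor and iii in G major.

Bm — iv in F# minor, iii in G major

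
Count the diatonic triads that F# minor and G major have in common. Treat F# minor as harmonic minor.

Diatonic triads of F# minor (harmonic minor): F#m (i), G#dim (ii°), Aaug (III+), Bm (iv), C# (V), D (VI), E#dim (vii°).
Diatonic triads of G major: G (I), Am (ii), Bm (iii), C (IV), D (V), Em (vi), F#dim (vii°).
Matching root and quality in both lists: Bm, D.
That gives 2 common triads.

2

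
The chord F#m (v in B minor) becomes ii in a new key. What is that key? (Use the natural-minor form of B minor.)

The numeral ii denotes a minor triad on scale degree 2. With F# on degree 2, the tonic of the new key is E.
Degree 2 carries a minor triad in major keys, so the destination is E major.
Check: the diatonic triads of E major are E (I), F#m (ii), G#m (iii), A (IV), B (V), C#m (vi), D#dim (vii°) — F#m is indeed ii.

E major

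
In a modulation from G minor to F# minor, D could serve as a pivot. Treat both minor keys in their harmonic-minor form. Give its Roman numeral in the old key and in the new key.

V in G minor; VI in F# minor

The scale of G minor (harmonic minor) is G A Bb C D Eb F#; D is degree 5, and the triad built there (D-F#-A) is major, so it is V.
The scale of F# minor (harmonic minor) is F# G# A B C# D E#; D is degree 6, and the triad built there (D-F#-A) is major, so it is VI.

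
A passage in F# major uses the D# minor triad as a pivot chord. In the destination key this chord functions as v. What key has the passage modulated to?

The numeral v denotes a minor triad on scale degree 5. With D# on degree 5, the tonic of the new key is G#.
Degree 5 carries a minor triad in natural-minor keys, so the destination is G# minor.
Check: the diatonic triads of G# minor (natural minor) are G#m (i), A#dim (ii°), B (III), C#m (iv), D#m (v), E (VI), F# (VII) — D# minor is indeed v.

G# minor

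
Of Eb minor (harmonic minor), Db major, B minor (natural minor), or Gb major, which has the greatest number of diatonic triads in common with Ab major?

Triads of Ab major: Ab (I), Bbm (ii), Cm (iii), Db (IV), Eb (V), Fm (vi), Gdim (vii°).
Eb minor (harmonic minor) shares 0: none.
Db major shares 4: Ab, Bbm, Db, Fm.
B minor (natural minor) shares 0: none.
Gb major shares 2: Bbm, Db.
The most common triads (4) are shared with Db major.

Db major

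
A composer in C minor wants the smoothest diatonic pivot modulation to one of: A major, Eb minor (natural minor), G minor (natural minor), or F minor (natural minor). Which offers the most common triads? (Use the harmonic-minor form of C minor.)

Triads of C minor (harmonic minor): Cm (i), Ddim (ii°), Ebaug (III+), Fm (iv), G (V), Ab (VI), Bdim (vii°).
A major shares 0: none.
Eb minor (natural minor) shares 0: none.
G minor (natural minor) shares 1: Cm.
F minor (natural minor) shares 3: Cm, Fm, Ab.
The most common triads (3) are shared with F minor.

F minor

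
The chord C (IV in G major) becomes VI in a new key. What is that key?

The numeral VI denotes a major triad on scale degree 6. With C on degree 6, the tonic of the new key is E.
Degree 6 carries a major triad in minor keys, so the destination is E minor.
Check: the diatonic triads of E minor (natural minor) are Em (i), F#dim (ii°), G (III), Am (iv), Bm (v), C (VI), D (VII) — C is indeed VI.

E minor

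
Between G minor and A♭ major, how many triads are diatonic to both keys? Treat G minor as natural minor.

Diatonic triads of G minor (natural minor): G minor (i), A diminished (ii°), B♭ major (III), C minor (iv), D minor (v), E♭ major (VI), F major (VII).
Diatonic triads of A♭ major: A♭ major (I), B♭ minor (ii), C minor (iii), D♭ major (IV), E♭ major (V), F minor (vi), G diminished (vii°).
Matching root and quality in both lists: C minor, E♭ major.
That gives 2 common triads.

2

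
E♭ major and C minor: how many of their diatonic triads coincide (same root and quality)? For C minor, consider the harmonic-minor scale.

4

Diatonic triads of E♭ major: E♭ major (I), F minor (ii), G minor (iii), A♭ major (IV), B♭ major (V), C minor (vi), D diminished (vii°).
Diatonic triads of C minor (harmonic minor): C minor (i), D diminished (ii°), E♭ augmented (III+), F minor (iv), G major (V), A♭ major (VI), B diminished (vii°).
Matching root and quality in both lists: F minor, A♭ major, C minor, D diminished.
That gives 4 common triads.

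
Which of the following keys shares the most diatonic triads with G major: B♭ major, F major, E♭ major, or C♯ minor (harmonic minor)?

F major

Triads of G major: G (I), Am (ii), Bm (iii), C (IV), D (V), Em (vi), F♯dim (vii°).
B♭ major shares 0: none.
F major shares 2: Am, C.
E♭ major shares 0: none.
C♯ minor (harmonic minor) shares 0: none.
The most common triads (2) are shared with F major.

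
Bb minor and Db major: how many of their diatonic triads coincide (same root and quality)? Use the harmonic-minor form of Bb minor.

4

Diatonic triads of Bb minor (harmonic minor): Bb minor (i), C diminished (ii°), Db augmented (III+), Eb minor (iv), F major (V), Gb major (VI), A diminished (vii°).
Diatonic triads of Db major: Db major (I), Eb minor (ii), F minor (iii), Gb major (IV), Ab major (V), Bb minor (vi), C diminished (vii°).
Matching root and quality in both lists: Bb minor, C diminished, Eb minor, Gb major.
That gives 4 common triads.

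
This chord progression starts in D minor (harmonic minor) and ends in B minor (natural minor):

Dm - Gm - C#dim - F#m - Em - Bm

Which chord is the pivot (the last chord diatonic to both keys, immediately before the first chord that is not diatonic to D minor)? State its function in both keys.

C#dim — vii° in D minor, ii° in B minor

Chords diatonic to D minor: Dm, Edim, Faug, Gm, A, Bb, C#dim.
Reading the progression, the first chord not in that set is F#m, so the modulation leaves D minor there.
The chord immediately before F#m is C#dim, which is diatonic to both keys: vii° in D minor and ii° in B minor.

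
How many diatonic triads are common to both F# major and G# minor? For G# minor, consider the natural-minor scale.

4

Diatonic triads of F# major: F# (I), G#m (ii), A#m (iii), B (IV), C# (V), D#m (vi), E#dim (vii°).
Diatonic triads of G# minor (natural minor): G#m (i), A#dim (ii°), B (III), C#m (iv), D#m (v), E (VI), F# (VII).
Matching root and quality in both lists: F#, G#m, B, D#m.
That gives 4 common triads.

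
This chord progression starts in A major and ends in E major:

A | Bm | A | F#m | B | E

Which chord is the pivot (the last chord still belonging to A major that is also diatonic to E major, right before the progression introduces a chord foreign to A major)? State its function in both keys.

F#m — vi in A major, ii in E major

Chords diatonic to A major: A, Bm, C#m, D, E, F#m, G#dim.
Reading the progression, the first chord not in that set is B, so the modulation leaves A major there.
The chord immediately before B is F#m, which is diatonic to both keys: vi in A major and ii in E major.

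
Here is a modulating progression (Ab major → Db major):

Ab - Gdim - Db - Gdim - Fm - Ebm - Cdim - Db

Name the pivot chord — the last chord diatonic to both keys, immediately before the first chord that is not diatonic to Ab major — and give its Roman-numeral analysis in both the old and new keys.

Fm — vi in Ab major, iii in Db major

Chords diatonic to Ab major: Ab, Bbm, Cm, Db, Eb, Fm, Gdim.
Reading the progression, the first chord not in that set is Ebm, so the modulation leaves Ab major there.
The chord immediately before Ebm is Fm, which is diatonic to both keys: vi in Ab major and iii in Db major.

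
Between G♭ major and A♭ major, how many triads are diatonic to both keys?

Diatonic triads of G♭ major: G♭ major (I), A♭ minor (ii), B♭ minor (iii), C♭ major (IV), D♭ major (V), E♭ minor (vi), F diminished (vii°).
Diatonic triads of A♭ major: A♭ major (I), B♭ minor (ii), C minor (iii), D♭ major (IV), E♭ major (V), F minor (vi), G diminished (vii°).
Matching root and quality in both lists: B♭ minor, D♭ major.
That gives 2 common triads.

2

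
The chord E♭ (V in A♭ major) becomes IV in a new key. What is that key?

B♭ major

The numeral IV denotes a major triad on scale degree 4. With E♭ on degree 4, the tonic of the new key is B♭.
Degree 4 carries a major triad in major keys, so the destination is B♭ major.
Check: the diatonic triads of B♭ major are B♭ (I), Cm (ii), Dm (iii), E♭ (IV), F (V), Gm (vi), Adim (vii°) — E♭ is indeed IV.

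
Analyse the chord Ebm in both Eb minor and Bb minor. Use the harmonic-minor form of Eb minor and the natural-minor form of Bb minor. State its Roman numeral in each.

The scale of Eb minor (harmonic minor) is Eb F Gb Ab Bb Cb D; Eb is degree 1, and the triad built there (Eb-Gb-Bb) is minor, so it is i.
The scale of Bb minor (natural minor) is Bb C Db Eb F Gb Ab; Eb is degree 4, and the triad built there (Eb-Gb-Bb) is minor, so it is iv.

i in Eb minor; iv in Bb minor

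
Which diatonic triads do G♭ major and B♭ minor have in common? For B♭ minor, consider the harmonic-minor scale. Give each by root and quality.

Triads in G♭ major: G♭ (I), A♭m (ii), B♭m (iii), C♭ (IV), D♭ (V), E♭m (vi), Fdim (vii°).
Triads in B♭ minor (harmonic minor): B♭m (i), Cdim (ii°), D♭aug (III+), E♭m (iv), F (V), G♭ (VI), Adim (vii°).
Shared triads with their functions: G♭ (I in G♭ major, VI in B♭ minor); B♭m (iii in G♭ major, i in B♭ minor); E♭m (vi in G♭ major, iv in B♭ minor).

G♭, B♭m, E♭m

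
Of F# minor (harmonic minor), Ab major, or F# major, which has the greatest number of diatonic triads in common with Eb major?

Ab major

Triads of Eb major: Eb (I), Fm (ii), Gm (iii), Ab (IV), Bb (V), Cm (vi), Ddim (vii°).
F# minor (harmonic minor) shares 0: none.
Ab major shares 4: Eb, Fm, Ab, Cm.
F# major shares 0: none.
The most common triads (4) are shared with Ab major.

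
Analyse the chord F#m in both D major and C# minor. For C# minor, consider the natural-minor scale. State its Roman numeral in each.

The scale of D major is D E F# G A B C#; F# is degree 3, and the triad built there (F#-A-C#) is minor, so it is iii.
The scale of C# minor (natural minor) is C# D# E F# G# A B; F# is degree 4, and the triad built there (F#-A-C#) is minor, so it is iv.

iii in D major; iv in C# minor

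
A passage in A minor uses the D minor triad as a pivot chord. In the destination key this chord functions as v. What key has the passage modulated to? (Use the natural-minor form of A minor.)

The numeral v denotes a minor triad on scale degree 5. With D on degree 5, the tonic of the new key is G.
Degree 5 carries a minor triad in natural-minor keys, so the destination is G minor.
Check: the diatonic triads of G minor (natural minor) are Gm (i), Adim (ii°), B♭ (III), Cm (iv), Dm (v), E♭ (VI), F (VII) — D minor is indeed v.

G minor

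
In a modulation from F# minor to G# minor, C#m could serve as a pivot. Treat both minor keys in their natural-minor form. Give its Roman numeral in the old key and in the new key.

The scale of F# minor (natural minor) is F# G# A B C# D E; C# is degree 5, and the triad built there (C#-E-G#) is minor, so it is v.
The scale of G# minor (natural minor) is G# A# B C# D# E F#; C# is degree 4, and the triad built there (C#-E-G#) is minor, so it is iv.

v in F# minor; iv in G# minor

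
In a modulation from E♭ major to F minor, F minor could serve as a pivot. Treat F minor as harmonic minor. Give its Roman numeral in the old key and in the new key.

ii in E♭ major; i in F minor

The scale of E♭ major is E♭ F G A♭ B♭ C D; F is degree 2, and the triad built there (F-A♭-C) is minor, so it is ii.
The scale of F minor (harmonic minor) is F G A♭ B♭ C D♭ E; F is degree 1, and the triad built there (F-A♭-C) is minor, so it is i.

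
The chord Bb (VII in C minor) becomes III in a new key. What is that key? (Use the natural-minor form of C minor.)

G minor

The numeral III denotes a major triad on scale degree 3. With Bb on degree 3, the tonic of the new key is G.
Degree 3 carries a major triad in natural-minor keys, so the destination is G minor.
Check: the diatonic triads of G minor (natural minor) are Gm (i), Adim (ii°), Bb (III), Cm (iv), Dm (v), Eb (VI), F (VII) — Bb is indeed III.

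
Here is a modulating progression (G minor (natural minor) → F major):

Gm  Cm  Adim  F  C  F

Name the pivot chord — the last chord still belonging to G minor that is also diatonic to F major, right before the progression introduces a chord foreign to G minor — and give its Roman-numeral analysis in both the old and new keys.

F — VII in G minor, I in F major

Chords diatonic to G minor: Gm, Adim, B♭, Cm, Dm, E♭, F.
Reading the progression, the first chord not in that set is C, so the modulation leaves G minor there.
The chord immediately before C is F, which is diatonic to both keys: VII in G minor and I in F major.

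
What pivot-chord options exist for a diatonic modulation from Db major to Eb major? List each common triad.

Fm, Ab

Triads in Db major: Db (I), Ebm (ii), Fm (iii), Gb (IV), Ab (V), Bbm (vi), Cdim (vii°).
Triads in Eb major: Eb (I), Fm (ii), Gm (iii), Ab (IV), Bb (V), Cm (vi), Ddim (vii°).
Shared triads with their functions: Fm (iii in Db major, ii in Eb major); Ab (V in Db major, IV in Eb major).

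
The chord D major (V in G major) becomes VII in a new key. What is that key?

E minor

The numeral VII denotes a major triad on scale degree 7. With D on degree 7, the tonic of the new key is E.
Degree 7 carries a major triad in natural-minor keys, so the destination is E minor.
Check: the diatonic triads of E minor (natural minor) are Em (i), F#dim (ii°), G (III), Am (iv), Bm (v), C (VI), D (VII) — D major is indeed VII.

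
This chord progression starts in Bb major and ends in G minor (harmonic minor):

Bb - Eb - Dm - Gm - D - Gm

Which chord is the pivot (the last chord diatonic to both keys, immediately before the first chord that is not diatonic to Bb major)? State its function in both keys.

Gm — vi in Bb major, i in G minor

Chords diatonic to Bb major: Bb, Cm, Dm, Eb, F, Gm, Adim.
Reading the progression, the first chord not in that set is D, so the modulation leaves Bb major there.
The chord immediately before D is Gm, which is diatonic to both keys: vi in Bb major and i in G minor.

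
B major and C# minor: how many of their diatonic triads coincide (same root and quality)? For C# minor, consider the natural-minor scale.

Diatonic triads of B major: B (I), C#m (ii), D#m (iii), E (IV), F# (V), G#m (vi), A#dim (vii°).
Diatonic triads of C# minor (natural minor): C#m (i), D#dim (ii°), E (III), F#m (iv), G#m (v), A (VI), B (VII).
Matching root and quality in both lists: B, C#m, E, G#m.
That gives 4 common triads.

4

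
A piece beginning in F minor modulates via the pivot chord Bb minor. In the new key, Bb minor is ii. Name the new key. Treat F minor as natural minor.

Ab major

The numeral ii denotes a minor triad on scale degree 2. With Bb on degree 2, the tonic of the new key is Ab.
Degree 2 carries a minor triad in major keys, so the destination is Ab major.
Check: the diatonic triads of Ab major are Ab (I), Bbm (ii), Cm (iii), Db (IV), Eb (V), Fm (vi), Gdim (vii°) — Bb minor is indeed ii.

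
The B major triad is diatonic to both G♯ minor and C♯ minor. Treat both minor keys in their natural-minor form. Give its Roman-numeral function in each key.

The scale of G♯ minor (natural minor) is G♯ A♯ B C♯ D♯ E F♯; B is degree 3, and the triad built there (B-D♯-F♯) is major, so it is III.
The scale of C♯ minor (natural minor) is C♯ D♯ E F♯ G♯ A B; B is degree 7, and the triad built there (B-D♯-F♯) is major, so it is VII.

III in G♯ minor; VII in C♯ minor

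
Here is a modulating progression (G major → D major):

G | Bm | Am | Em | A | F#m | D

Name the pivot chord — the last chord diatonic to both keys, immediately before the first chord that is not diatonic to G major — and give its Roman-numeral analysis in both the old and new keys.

Chords diatonic to G major: G, Am, Bm, C, D, Em, F#dim.
Reading the progression, the first chord not in that set is A, so the modulation leaves G major there.
The chord immediately before A is Em, which is diatonic to both keys: vi in G major and ii in D major.

Em — vi in G major, ii in D major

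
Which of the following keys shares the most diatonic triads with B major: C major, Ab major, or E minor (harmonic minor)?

E minor

Triads of B major: B (I), C#m (ii), D#m (iii), E (IV), F# (V), G#m (vi), A#dim (vii°).
C major shares 0: none.
Ab major shares 0: none.
E minor (harmonic minor) shares 1: B.
The most common triads (1) are shared with E minor.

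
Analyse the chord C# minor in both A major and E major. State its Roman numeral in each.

iii in A major; vi in E major

The scale of A major is A B C# D E F# G#; C# is degree 3, and the triad built there (C#-E-G#) is minor, so it is iii.
The scale of E major is E F# G# A B C# D#; C# is degree 6, and the triad built there (C#-E-G#) is minor, so it is vi.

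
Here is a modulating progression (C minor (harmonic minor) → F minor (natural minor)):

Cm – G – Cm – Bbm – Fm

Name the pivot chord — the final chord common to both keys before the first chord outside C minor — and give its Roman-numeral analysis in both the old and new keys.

Chords diatonic to C minor: Cm, Ddim, Ebaug, Fm, G, Ab, Bdim.
Reading the progression, the first chord not in that set is Bbm, so the modulation leaves C minor there.
The chord immediately before Bbm is Cm, which is diatonic to both keys: i in C minor and v in F minor.

Cm — i in C minor, v in F minor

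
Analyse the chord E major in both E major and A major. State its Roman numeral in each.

I in E major; V in A major

The scale of E major is E F# G# A B C# D#; E is degree 1, and the triad built there (E-G#-B) is major, so it is I.
The scale of A major is A B C# D E F# G#; E is degree 5, and the triad built there (E-G#-B) is major, so it is V.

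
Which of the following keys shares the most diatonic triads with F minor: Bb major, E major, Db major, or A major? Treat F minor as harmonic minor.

Db major

Triads of F minor (harmonic minor): Fm (i), Gdim (ii°), Abaug (III+), Bbm (iv), C (V), Db (VI), Edim (vii°).
Bb major shares 0: none.
E major shares 0: none.
Db major shares 3: Fm, Bbm, Db.
A major shares 0: none.
The most common triads (3) are shared with Db major.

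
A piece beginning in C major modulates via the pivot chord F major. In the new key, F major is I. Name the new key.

F major

The numeral I denotes a major triad on scale degree 1. With F on degree 1, the tonic of the new key is F.
Degree 1 carries a major triad in major keys, so the destination is F major.
Check: the diatonic triads of F major are F (I), Gm (ii), Am (iii), B♭ (IV), C (V), Dm (vi), Edim (vii°) — F major is indeed I.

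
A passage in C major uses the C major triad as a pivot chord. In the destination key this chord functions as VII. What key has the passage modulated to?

D minor

The numeral VII denotes a major triad on scale degree 7. With C on degree 7, the tonic of the new key is D.
Degree 7 carries a major triad in natural-minor keys, so the destination is D minor.
Check: the diatonic triads of D minor (natural minor) are Dm (i), Edim (ii°), F (III), Gm (iv), Am (v), B♭ (VI), C (VII) — C major is indeed VII.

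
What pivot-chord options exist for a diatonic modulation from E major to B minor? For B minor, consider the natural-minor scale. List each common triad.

F#m, A

Triads in E major: E major (I), F# minor (ii), G# minor (iii), A major (IV), B major (V), C# minor (vi), D# diminished (vii°).
Triads in B minor (natural minor): B minor (i), C# diminished (ii°), D major (III), E minor (iv), F# minor (v), G major (VI), A major (VII).
Shared triads with their functions: F# minor (ii in E major, v in B minor); A major (IV in E major, VII in B minor).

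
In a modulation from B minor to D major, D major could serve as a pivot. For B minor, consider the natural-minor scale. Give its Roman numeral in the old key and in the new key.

The scale of B minor (natural minor) is B C# D E F# G A; D is degree 3, and the triad built there (D-F#-A) is major, so it is III.
The scale of D major is D E F# G A B C#; D is degree 1, and the triad built there (D-F#-A) is major, so it is I.

III in B minor; I in D major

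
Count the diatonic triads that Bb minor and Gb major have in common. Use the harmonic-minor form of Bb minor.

3

Diatonic triads of Bb minor (harmonic minor): Bbm (i), Cdim (ii°), Dbaug (III+), Ebm (iv), F (V), Gb (VI), Adim (vii°).
Diatonic triads of Gb major: Gb (I), Abm (ii), Bbm (iii), Cb (IV), Db (V), Ebm (vi), Fdim (vii°).
Matching root and quality in both lists: Bbm, Ebm, Gb.
That gives 3 common triads.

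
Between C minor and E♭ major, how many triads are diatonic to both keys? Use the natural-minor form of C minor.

7

Diatonic triads of C minor (natural minor): C minor (i), D diminished (ii°), E♭ major (III), F minor (iv), G minor (v), A♭ major (VI), B♭ major (VII).
Diatonic triads of E♭ major: E♭ major (I), F minor (ii), G minor (iii), A♭ major (IV), B♭ major (V), C minor (vi), D diminished (vii°).
Matching root and quality in both lists: C minor, D diminished, E♭ major, F minor, G minor, A♭ major, B♭ major.
That gives 7 common triads.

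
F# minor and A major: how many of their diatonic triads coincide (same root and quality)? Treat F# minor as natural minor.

Diatonic triads of F# minor (natural minor): F# minor (i), G# diminished (ii°), A major (III), B minor (iv), C# minor (v), D major (VI), E major (VII).
Diatonic triads of A major: A major (I), B minor (ii), C# minor (iii), D major (IV), E major (V), F# minor (vi), G# diminished (vii°).
Matching root and quality in both lists: F# minor, G# diminished, A major, B minor, C# minor, D major, E major.
That gives 7 common triads.

7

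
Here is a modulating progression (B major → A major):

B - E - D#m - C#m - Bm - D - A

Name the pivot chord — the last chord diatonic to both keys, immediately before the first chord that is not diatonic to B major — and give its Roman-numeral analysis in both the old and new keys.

C#m — ii in B major, iii in A major

Chords diatonic to B major: B, C#m, D#m, E, F#, G#m, A#dim.
Reading the progression, the first chord not in that set is Bm, so the modulation leaves B major there.
The chord immediately before Bm is C#m, which is diatonic to both keys: ii in B major and iii in A major.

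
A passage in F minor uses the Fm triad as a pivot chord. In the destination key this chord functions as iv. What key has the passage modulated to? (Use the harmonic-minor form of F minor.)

The numeral iv denotes a minor triad on scale degree 4. With F on degree 4, the tonic of the new key is C.
Degree 4 carries a minor triad in minor keys, so the destination is C minor.
Check: the diatonic triads of C minor (natural minor) are Cm (i), Ddim (ii°), Eb (III), Fm (iv), Gm (v), Ab (VI), Bb (VII) — Fm is indeed iv.

C minor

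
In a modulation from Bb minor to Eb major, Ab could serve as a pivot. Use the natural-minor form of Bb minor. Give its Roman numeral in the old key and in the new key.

The scale of Bb minor (natural minor) is Bb C Db Eb F Gb Ab; Ab is degree 7, and the triad built there (Ab-C-Eb) is major, so it is VII.
The scale of Eb major is Eb F G Ab Bb C D; Ab is degree 4, and the triad built there (Ab-C-Eb) is major, so it is IV.

VII in Bb minor; IV in Eb major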